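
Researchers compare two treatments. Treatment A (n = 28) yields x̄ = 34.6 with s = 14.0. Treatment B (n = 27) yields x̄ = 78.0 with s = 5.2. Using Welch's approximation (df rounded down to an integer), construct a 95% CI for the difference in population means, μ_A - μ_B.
(-49.15, -37.65)

Difference: x̄₁ - x̄₂ = -43.40
SE = √(s₁²/n₁ + s₂²/n₂) = √(14.0²/28 + 5.2²/27) = 2.8287
df = 34.54 → 34 (Welch–Satterthwaite, rounded down)
t* = 2.032

CI: -43.40 ± 2.032 · 2.8287 = -43.40 ± 5.75 = (-49.15, -37.65)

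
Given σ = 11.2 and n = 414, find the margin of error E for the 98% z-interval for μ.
Margin of error = 1.28

Margin of error = z* · σ/√n
= 2.326 · 11.2/√414
= 2.326 · 11.2/20.3470
= 1.28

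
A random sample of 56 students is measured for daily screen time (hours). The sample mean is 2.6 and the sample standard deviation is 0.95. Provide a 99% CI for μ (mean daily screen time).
(2.26, 2.94)

t-interval (σ unknown):
df = n - 1 = 55
t* = 2.668 for 99% confidence

Margin of error = t* · s/√n = 2.668 · 0.95/√56 = 0.34

CI: (2.26, 2.94)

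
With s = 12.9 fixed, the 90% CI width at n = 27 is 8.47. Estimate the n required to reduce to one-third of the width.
n ≈ 243

CI width ∝ 1/√n
To reduce width by factor 3, need √n to grow by 3 → need 3² = 9 times as many samples.

Current: n = 27, width = 8.47
New: n = 243, width ≈ 2.73

Width reduced by factor of 8.47/2.73 = 3.10.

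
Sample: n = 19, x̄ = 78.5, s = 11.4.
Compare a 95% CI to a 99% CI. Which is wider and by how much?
99% CI is wider by 4.06

df = 18
95% CI: t* = 2.101, (73.01, 83.99), width = 2 · t* · s/√n = 10.99
99% CI: t* = 2.878, (70.97, 86.03), width = 2 · t* · s/√n = 15.05

The 99% CI is wider by 15.05 - 10.99 = 4.06.
Higher confidence requires a wider interval.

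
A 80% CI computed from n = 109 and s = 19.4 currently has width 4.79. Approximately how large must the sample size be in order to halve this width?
n ≈ 436

CI width ∝ 1/√n
To reduce width by factor 2, need √n to grow by 2 → need 2² = 4 times as many samples.

Current: n = 109, width = 4.79
New: n = 436, width ≈ 2.39

Width reduced by factor of 4.79/2.39 = 2.00.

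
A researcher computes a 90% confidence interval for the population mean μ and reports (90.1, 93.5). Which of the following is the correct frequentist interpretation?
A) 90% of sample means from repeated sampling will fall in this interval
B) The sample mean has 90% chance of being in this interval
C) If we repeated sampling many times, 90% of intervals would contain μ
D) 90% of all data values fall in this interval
C

A) Wrong — coverage applies to intervals containing μ, not to future x̄ values.
B) Wrong — x̄ is observed and sits in the interval by construction.
C) Correct — this is the frequentist long-run coverage interpretation.
D) Wrong — a CI is about the parameter μ, not individual data values.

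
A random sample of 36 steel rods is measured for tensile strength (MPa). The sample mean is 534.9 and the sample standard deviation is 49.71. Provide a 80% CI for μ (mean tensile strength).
(524.08, 545.72)

t-interval (σ unknown):
df = n - 1 = 35
t* = 1.306 for 80% confidence

Margin of error = t* · s/√n = 1.306 · 49.71/√36 = 10.82

CI: (524.08, 545.72)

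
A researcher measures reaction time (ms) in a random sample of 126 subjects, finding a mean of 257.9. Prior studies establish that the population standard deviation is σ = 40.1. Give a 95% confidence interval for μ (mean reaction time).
(250.90, 264.90)

z-interval (σ known):
z* = 1.960 for 95% confidence

Margin of error = z* · σ/√n = 1.960 · 40.1/√126 = 7.00

CI: (257.9 - 7.00, 257.9 + 7.00) = (250.90, 264.90)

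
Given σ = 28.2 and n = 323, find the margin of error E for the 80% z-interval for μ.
Margin of error = 2.01

Margin of error = z* · σ/√n
= 1.282 · 28.2/√323
= 1.282 · 28.2/17.9722
= 2.01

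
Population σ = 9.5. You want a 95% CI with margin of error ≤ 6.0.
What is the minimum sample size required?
n ≥ 10

For margin E ≤ 6.0:
n ≥ (z* · σ / E)²
n ≥ (1.960 · 9.5 / 6.0)²
n ≥ 9.63

Minimum n = 10 (rounding up)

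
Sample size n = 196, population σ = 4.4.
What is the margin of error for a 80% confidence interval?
Margin of error = 0.40

Margin of error = z* · σ/√n
= 1.282 · 4.4/√196
= 1.282 · 4.4/14.0000
= 0.40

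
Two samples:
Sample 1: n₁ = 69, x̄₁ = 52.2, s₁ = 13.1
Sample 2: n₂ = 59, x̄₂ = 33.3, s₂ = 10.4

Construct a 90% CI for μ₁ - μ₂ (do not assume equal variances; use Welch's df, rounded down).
(15.46, 22.34)

Difference: x̄₁ - x̄₂ = 18.90
SE = √(s₁²/n₁ + s₂²/n₂) = √(13.1²/69 + 10.4²/59) = 2.0785
df = 125.35 → 125 (Welch–Satterthwaite, rounded down)
t* = 1.657

CI: 18.90 ± 1.657 · 2.0785 = 18.90 ± 3.44 = (15.46, 22.34)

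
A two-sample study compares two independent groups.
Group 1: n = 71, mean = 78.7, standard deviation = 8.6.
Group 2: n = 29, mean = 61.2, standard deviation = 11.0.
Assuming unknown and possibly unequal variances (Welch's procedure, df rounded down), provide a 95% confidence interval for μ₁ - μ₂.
(12.89, 22.11)

Difference: x̄₁ - x̄₂ = 17.50
SE = √(s₁²/n₁ + s₂²/n₂) = √(8.6²/71 + 11.0²/29) = 2.2834
df = 42.66 → 42 (Welch–Satterthwaite, rounded down)
t* = 2.018

CI: 17.50 ± 2.018 · 2.2834 = 17.50 ± 4.61 = (12.89, 22.11)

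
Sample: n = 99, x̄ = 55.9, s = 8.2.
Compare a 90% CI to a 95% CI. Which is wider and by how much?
95% CI is wider by 0.53

df = 98
90% CI: t* = 1.661, (54.53, 57.27), width = 2 · t* · s/√n = 2.74
95% CI: t* = 1.984, (54.26, 57.54), width = 2 · t* · s/√n = 3.27

The 95% CI is wider by 3.27 - 2.74 = 0.53.
Higher confidence requires a wider interval.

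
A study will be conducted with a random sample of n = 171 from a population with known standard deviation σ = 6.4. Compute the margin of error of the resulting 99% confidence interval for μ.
Margin of error = 1.26

Margin of error = z* · σ/√n
= 2.576 · 6.4/√171
= 2.576 · 6.4/13.0767
= 1.26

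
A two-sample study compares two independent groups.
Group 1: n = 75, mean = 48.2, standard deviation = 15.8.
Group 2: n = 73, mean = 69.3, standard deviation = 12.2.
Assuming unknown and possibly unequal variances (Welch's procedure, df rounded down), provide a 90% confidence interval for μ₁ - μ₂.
(-24.94, -17.26)

Difference: x̄₁ - x̄₂ = -21.10
SE = √(s₁²/n₁ + s₂²/n₂) = √(15.8²/75 + 12.2²/73) = 2.3168
df = 138.87 → 138 (Welch–Satterthwaite, rounded down)
t* = 1.656

CI: -21.10 ± 1.656 · 2.3168 = -21.10 ± 3.84 = (-24.94, -17.26)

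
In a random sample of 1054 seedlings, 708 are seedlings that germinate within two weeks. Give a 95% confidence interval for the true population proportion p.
(0.643, 0.700)

Proportion CI:
p̂ = 708/1054 = 0.67173
SE = √(p̂(1-p̂)/n) = √(0.67173 · 0.32827 / 1054) = 0.01446

z* = 1.960
Margin = z* · SE = 1.960 · 0.01446 = 0.0283

CI: 0.67173 ± 0.0283 = (0.643, 0.700)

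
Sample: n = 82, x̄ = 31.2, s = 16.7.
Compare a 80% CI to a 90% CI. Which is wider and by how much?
90% CI is wider by 1.37

df = 81
80% CI: t* = 1.292, (28.82, 33.58), width = 2 · t* · s/√n = 4.77
90% CI: t* = 1.664, (28.13, 34.27), width = 2 · t* · s/√n = 6.14

The 90% CI is wider by 6.14 - 4.77 = 1.37.
Higher confidence requires a wider interval.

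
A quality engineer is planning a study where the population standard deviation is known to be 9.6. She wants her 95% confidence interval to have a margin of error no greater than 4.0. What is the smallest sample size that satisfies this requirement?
n ≥ 23

For margin E ≤ 4.0:
n ≥ (z* · σ / E)²
n ≥ (1.960 · 9.6 / 4.0)²
n ≥ 22.13

Minimum n = 23 (rounding up)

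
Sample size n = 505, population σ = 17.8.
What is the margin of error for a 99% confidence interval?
Margin of error = 2.04

Margin of error = z* · σ/√n
= 2.576 · 17.8/√505
= 2.576 · 17.8/22.4722
= 2.04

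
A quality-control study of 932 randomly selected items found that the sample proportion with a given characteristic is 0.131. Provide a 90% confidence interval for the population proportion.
(0.113, 0.149)

Proportion CI:
SE = √(p̂(1-p̂)/n) = √(0.131 · 0.869 / 932) = 0.01105

z* = 1.645
Margin = z* · SE = 1.645 · 0.01105 = 0.0182

CI: 0.131 ± 0.0182 = (0.113, 0.149)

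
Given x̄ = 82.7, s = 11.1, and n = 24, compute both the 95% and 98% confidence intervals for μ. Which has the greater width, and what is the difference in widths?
98% CI is wider by 1.95

df = 23
95% CI: t* = 2.069, (78.01, 87.39), width = 2 · t* · s/√n = 9.38
98% CI: t* = 2.500, (77.04, 88.36), width = 2 · t* · s/√n = 11.33

The 98% CI is wider by 11.33 - 9.38 = 1.95.
Higher confidence requires a wider interval.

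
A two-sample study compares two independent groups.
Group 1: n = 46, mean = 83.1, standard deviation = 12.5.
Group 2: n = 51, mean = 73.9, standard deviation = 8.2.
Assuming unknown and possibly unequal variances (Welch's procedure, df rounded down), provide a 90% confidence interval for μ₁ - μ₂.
(5.58, 12.82)

Difference: x̄₁ - x̄₂ = 9.20
SE = √(s₁²/n₁ + s₂²/n₂) = √(12.5²/46 + 8.2²/51) = 2.1714
df = 76.36 → 76 (Welch–Satterthwaite, rounded down)
t* = 1.665

CI: 9.20 ± 1.665 · 2.1714 = 9.20 ± 3.62 = (5.58, 12.82)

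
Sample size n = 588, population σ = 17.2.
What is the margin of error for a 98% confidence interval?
Margin of error = 1.65

Margin of error = z* · σ/√n
= 2.326 · 17.2/√588
= 2.326 · 17.2/24.2487
= 1.65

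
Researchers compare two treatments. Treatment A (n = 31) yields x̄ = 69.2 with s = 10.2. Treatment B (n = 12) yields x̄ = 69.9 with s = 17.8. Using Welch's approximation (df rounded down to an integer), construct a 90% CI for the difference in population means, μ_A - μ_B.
(-10.36, 8.96)

Difference: x̄₁ - x̄₂ = -0.70
SE = √(s₁²/n₁ + s₂²/n₂) = √(10.2²/31 + 17.8²/12) = 5.4552
df = 13.89 → 13 (Welch–Satterthwaite, rounded down)
t* = 1.771

CI: -0.70 ± 1.771 · 5.4552 = -0.70 ± 9.66 = (-10.36, 8.96)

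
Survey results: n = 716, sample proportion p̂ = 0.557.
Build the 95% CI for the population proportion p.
(0.521, 0.593)

Proportion CI:
SE = √(p̂(1-p̂)/n) = √(0.557 · 0.443 / 716) = 0.01856

z* = 1.960
Margin = z* · SE = 1.960 · 0.01856 = 0.0364

CI: 0.557 ± 0.0364 = (0.521, 0.593)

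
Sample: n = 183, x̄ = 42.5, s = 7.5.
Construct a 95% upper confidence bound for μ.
μ ≤ 43.42

Upper bound (one-sided):
t* = 1.653 (one-sided for 95%)
Upper bound = x̄ + t* · s/√n = 42.5 + 1.653 · 7.5/√183 = 43.42

We are 95% confident that μ ≤ 43.42.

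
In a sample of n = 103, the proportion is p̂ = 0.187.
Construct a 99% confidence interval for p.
(0.088, 0.286)

Proportion CI:
SE = √(p̂(1-p̂)/n) = √(0.187 · 0.813 / 103) = 0.03842

z* = 2.576
Margin = z* · SE = 2.576 · 0.03842 = 0.0990

CI: 0.187 ± 0.0990 = (0.088, 0.286)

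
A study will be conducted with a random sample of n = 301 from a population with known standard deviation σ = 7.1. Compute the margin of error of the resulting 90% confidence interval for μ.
Margin of error = 0.67

Margin of error = z* · σ/√n
= 1.645 · 7.1/√301
= 1.645 · 7.1/17.3494
= 0.67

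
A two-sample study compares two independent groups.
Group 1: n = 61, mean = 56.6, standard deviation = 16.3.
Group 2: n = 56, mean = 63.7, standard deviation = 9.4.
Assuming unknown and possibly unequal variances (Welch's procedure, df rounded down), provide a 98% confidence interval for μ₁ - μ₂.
(-12.86, -1.34)

Difference: x̄₁ - x̄₂ = -7.10
SE = √(s₁²/n₁ + s₂²/n₂) = √(16.3²/61 + 9.4²/56) = 2.4359
df = 97.40 → 97 (Welch–Satterthwaite, rounded down)
t* = 2.365

CI: -7.10 ± 2.365 · 2.4359 = -7.10 ± 5.76 = (-12.86, -1.34)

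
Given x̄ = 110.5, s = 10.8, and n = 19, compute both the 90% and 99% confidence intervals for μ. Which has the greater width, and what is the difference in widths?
99% CI is wider by 5.67

df = 18
90% CI: t* = 1.734, (106.20, 114.80), width = 2 · t* · s/√n = 8.59
99% CI: t* = 2.878, (103.37, 117.63), width = 2 · t* · s/√n = 14.26

The 99% CI is wider by 14.26 - 8.59 = 5.67.
Higher confidence requires a wider interval.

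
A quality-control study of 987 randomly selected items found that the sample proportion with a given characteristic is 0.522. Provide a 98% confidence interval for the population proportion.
(0.485, 0.559)

Proportion CI:
SE = √(p̂(1-p̂)/n) = √(0.522 · 0.478 / 987) = 0.01590

z* = 2.326
Margin = z* · SE = 2.326 · 0.01590 = 0.0370

CI: 0.522 ± 0.0370 = (0.485, 0.559)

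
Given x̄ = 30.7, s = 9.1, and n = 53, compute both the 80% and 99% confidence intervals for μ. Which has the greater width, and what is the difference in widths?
99% CI is wider by 3.44

df = 52
80% CI: t* = 1.298, (29.08, 32.32), width = 2 · t* · s/√n = 3.24
99% CI: t* = 2.674, (27.36, 34.04), width = 2 · t* · s/√n = 6.68

The 99% CI is wider by 6.68 - 3.24 = 3.44.
Higher confidence requires a wider interval.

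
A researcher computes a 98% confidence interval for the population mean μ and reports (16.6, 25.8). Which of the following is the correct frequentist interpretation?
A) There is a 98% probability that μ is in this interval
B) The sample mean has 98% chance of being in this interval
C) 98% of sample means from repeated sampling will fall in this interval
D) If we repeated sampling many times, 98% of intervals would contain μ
D

A) Wrong — μ is fixed; the randomness lives in the interval, not in μ.
B) Wrong — x̄ is observed and sits in the interval by construction.
C) Wrong — coverage applies to intervals containing μ, not to future x̄ values.
D) Correct — this is the frequentist long-run coverage interpretation.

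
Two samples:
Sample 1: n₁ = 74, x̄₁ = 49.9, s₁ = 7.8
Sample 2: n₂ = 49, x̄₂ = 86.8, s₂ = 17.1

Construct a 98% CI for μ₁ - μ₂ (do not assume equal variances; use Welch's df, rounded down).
(-43.13, -30.67)

Difference: x̄₁ - x̄₂ = -36.90
SE = √(s₁²/n₁ + s₂²/n₂) = √(7.8²/74 + 17.1²/49) = 2.6057
df = 61.37 → 61 (Welch–Satterthwaite, rounded down)
t* = 2.389

CI: -36.90 ± 2.389 · 2.6057 = -36.90 ± 6.23 = (-43.13, -30.67)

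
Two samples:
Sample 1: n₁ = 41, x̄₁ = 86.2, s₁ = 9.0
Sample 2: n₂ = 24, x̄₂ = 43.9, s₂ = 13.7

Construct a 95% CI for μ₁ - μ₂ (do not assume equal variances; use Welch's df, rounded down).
(35.94, 48.66)

Difference: x̄₁ - x̄₂ = 42.30
SE = √(s₁²/n₁ + s₂²/n₂) = √(9.0²/41 + 13.7²/24) = 3.1299
df = 34.81 → 34 (Welch–Satterthwaite, rounded down)
t* = 2.032

CI: 42.30 ± 2.032 · 3.1299 = 42.30 ± 6.36 = (35.94, 48.66)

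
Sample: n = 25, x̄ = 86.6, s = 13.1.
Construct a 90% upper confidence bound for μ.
μ ≤ 90.05

Upper bound (one-sided):
t* = 1.318 (one-sided for 90%)
Upper bound = x̄ + t* · s/√n = 86.6 + 1.318 · 13.1/√25 = 90.05

We are 90% confident that μ ≤ 90.05.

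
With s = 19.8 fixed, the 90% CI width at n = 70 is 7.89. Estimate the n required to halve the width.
n ≈ 280

CI width ∝ 1/√n
To reduce width by factor 2, need √n to grow by 2 → need 2² = 4 times as many samples.

Current: n = 70, width = 7.89
New: n = 280, width ≈ 3.90

Width reduced by factor of 7.89/3.90 = 2.02.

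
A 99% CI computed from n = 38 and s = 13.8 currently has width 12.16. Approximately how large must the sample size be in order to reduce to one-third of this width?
n ≈ 342

CI width ∝ 1/√n
To reduce width by factor 3, need √n to grow by 3 → need 3² = 9 times as many samples.

Current: n = 38, width = 12.16
New: n = 342, width ≈ 3.87

Width reduced by factor of 12.16/3.87 = 3.14.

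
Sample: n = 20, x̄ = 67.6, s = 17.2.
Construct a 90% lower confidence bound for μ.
μ ≥ 62.49

Lower bound (one-sided):
t* = 1.328 (one-sided for 90%)
Lower bound = x̄ - t* · s/√n = 67.6 - 1.328 · 17.2/√20 = 62.49

We are 90% confident that μ ≥ 62.49.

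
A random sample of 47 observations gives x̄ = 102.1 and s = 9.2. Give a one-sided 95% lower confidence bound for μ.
μ ≥ 99.85

Lower bound (one-sided):
t* = 1.679 (one-sided for 95%)
Lower bound = x̄ - t* · s/√n = 102.1 - 1.679 · 9.2/√47 = 99.85

We are 95% confident that μ ≥ 99.85.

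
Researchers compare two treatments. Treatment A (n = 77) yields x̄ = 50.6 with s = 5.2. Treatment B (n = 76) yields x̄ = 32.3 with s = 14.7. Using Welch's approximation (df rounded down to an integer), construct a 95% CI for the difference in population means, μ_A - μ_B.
(14.75, 21.85)

Difference: x̄₁ - x̄₂ = 18.30
SE = √(s₁²/n₁ + s₂²/n₂) = √(5.2²/77 + 14.7²/76) = 1.7873
df = 93.27 → 93 (Welch–Satterthwaite, rounded down)
t* = 1.986

CI: 18.30 ± 1.986 · 1.7873 = 18.30 ± 3.55 = (14.75, 21.85)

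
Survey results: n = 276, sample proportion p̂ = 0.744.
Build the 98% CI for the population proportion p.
(0.683, 0.805)

Proportion CI:
SE = √(p̂(1-p̂)/n) = √(0.744 · 0.256 / 276) = 0.02627

z* = 2.326
Margin = z* · SE = 2.326 · 0.02627 = 0.0611

CI: 0.744 ± 0.0611 = (0.683, 0.805)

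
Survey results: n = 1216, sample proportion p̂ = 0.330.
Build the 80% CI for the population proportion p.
(0.313, 0.347)

Proportion CI:
SE = √(p̂(1-p̂)/n) = √(0.330 · 0.670 / 1216) = 0.01348

z* = 1.282
Margin = z* · SE = 1.282 · 0.01348 = 0.0173

CI: 0.330 ± 0.0173 = (0.313, 0.347)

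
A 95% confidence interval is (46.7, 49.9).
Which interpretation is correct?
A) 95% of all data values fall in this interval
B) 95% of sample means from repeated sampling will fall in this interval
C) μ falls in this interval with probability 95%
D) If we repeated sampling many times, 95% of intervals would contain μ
D

A) Wrong — a CI is about the parameter μ, not individual data values.
B) Wrong — coverage applies to intervals containing μ, not to future x̄ values.
C) Wrong — μ is fixed; the randomness lives in the interval, not in μ.
D) Correct — this is the frequentist long-run coverage interpretation.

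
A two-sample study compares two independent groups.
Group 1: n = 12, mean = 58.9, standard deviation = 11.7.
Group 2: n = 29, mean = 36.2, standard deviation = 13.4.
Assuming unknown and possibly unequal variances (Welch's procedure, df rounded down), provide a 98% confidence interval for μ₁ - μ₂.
(12.21, 33.19)

Difference: x̄₁ - x̄₂ = 22.70
SE = √(s₁²/n₁ + s₂²/n₂) = √(11.7²/12 + 13.4²/29) = 4.1951
df = 23.47 → 23 (Welch–Satterthwaite, rounded down)
t* = 2.500

CI: 22.70 ± 2.500 · 4.1951 = 22.70 ± 10.49 = (12.21, 33.19)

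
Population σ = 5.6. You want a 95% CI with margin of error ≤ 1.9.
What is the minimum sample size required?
n ≥ 34

For margin E ≤ 1.9:
n ≥ (z* · σ / E)²
n ≥ (1.960 · 5.6 / 1.9)²
n ≥ 33.37

Minimum n = 34 (rounding up)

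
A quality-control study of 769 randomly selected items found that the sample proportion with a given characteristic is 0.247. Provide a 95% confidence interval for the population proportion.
(0.217, 0.277)

Proportion CI:
SE = √(p̂(1-p̂)/n) = √(0.247 · 0.753 / 769) = 0.01555

z* = 1.960
Margin = z* · SE = 1.960 · 0.01555 = 0.0305

CI: 0.247 ± 0.0305 = (0.217, 0.277)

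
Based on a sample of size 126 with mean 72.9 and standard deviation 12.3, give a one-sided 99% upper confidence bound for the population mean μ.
μ ≤ 75.48

Upper bound (one-sided):
t* = 2.357 (one-sided for 99%)
Upper bound = x̄ + t* · s/√n = 72.9 + 2.357 · 12.3/√126 = 75.48

We are 99% confident that μ ≤ 75.48.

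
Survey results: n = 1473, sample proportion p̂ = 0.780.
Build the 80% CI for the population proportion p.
(0.766, 0.794)

Proportion CI:
SE = √(p̂(1-p̂)/n) = √(0.780 · 0.220 / 1473) = 0.01079

z* = 1.282
Margin = z* · SE = 1.282 · 0.01079 = 0.0138

CI: 0.780 ± 0.0138 = (0.766, 0.794)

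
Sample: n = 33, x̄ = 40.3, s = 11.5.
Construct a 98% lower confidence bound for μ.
μ ≥ 36.01

Lower bound (one-sided):
t* = 2.141 (one-sided for 98%)
Lower bound = x̄ - t* · s/√n = 40.3 - 2.141 · 11.5/√33 = 36.01

We are 98% confident that μ ≥ 36.01.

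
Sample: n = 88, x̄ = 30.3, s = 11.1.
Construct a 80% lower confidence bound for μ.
μ ≥ 29.30

Lower bound (one-sided):
t* = 0.846 (one-sided for 80%)
Lower bound = x̄ - t* · s/√n = 30.3 - 0.846 · 11.1/√88 = 29.30

We are 80% confident that μ ≥ 29.30.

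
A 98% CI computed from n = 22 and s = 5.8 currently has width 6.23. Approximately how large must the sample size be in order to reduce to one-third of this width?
n ≈ 198

CI width ∝ 1/√n
To reduce width by factor 3, need √n to grow by 3 → need 3² = 9 times as many samples.

Current: n = 22, width = 6.23
New: n = 198, width ≈ 1.93

Width reduced by factor of 6.23/1.93 = 3.23.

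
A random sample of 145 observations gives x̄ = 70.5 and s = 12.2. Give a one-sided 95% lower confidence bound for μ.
μ ≥ 68.82

Lower bound (one-sided):
t* = 1.656 (one-sided for 95%)
Lower bound = x̄ - t* · s/√n = 70.5 - 1.656 · 12.2/√145 = 68.82

We are 95% confident that μ ≥ 68.82.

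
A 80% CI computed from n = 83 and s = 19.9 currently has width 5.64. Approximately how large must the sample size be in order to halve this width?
n ≈ 332

CI width ∝ 1/√n
To reduce width by factor 2, need √n to grow by 2 → need 2² = 4 times as many samples.

Current: n = 83, width = 5.64
New: n = 332, width ≈ 2.80

Width reduced by factor of 5.64/2.80 = 2.01.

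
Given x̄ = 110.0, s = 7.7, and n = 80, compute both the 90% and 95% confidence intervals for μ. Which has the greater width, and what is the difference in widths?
95% CI is wider by 0.56

df = 79
90% CI: t* = 1.664, (108.57, 111.43), width = 2 · t* · s/√n = 2.87
95% CI: t* = 1.990, (108.29, 111.71), width = 2 · t* · s/√n = 3.43

The 95% CI is wider by 3.43 - 2.87 = 0.56.
Higher confidence requires a wider interval.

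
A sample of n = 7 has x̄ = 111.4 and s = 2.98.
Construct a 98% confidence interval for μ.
(107.86, 114.94)

t-interval (σ unknown):
df = n - 1 = 6
t* = 3.143 for 98% confidence

Margin of error = t* · s/√n = 3.143 · 2.98/√7 = 3.54

CI: (107.86, 114.94)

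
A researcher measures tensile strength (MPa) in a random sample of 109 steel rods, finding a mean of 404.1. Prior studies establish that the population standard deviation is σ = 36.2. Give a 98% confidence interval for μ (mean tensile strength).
(396.03, 412.17)

z-interval (σ known):
z* = 2.326 for 98% confidence

Margin of error = z* · σ/√n = 2.326 · 36.2/√109 = 8.07

CI: (404.1 - 8.07, 404.1 + 8.07) = (396.03, 412.17)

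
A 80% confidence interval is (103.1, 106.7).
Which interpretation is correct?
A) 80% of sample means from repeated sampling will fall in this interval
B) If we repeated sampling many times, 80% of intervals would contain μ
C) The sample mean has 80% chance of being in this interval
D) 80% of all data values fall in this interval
B

A) Wrong — coverage applies to intervals containing μ, not to future x̄ values.
B) Correct — this is the frequentist long-run coverage interpretation.
C) Wrong — x̄ is observed and sits in the interval by construction.
D) Wrong — a CI is about the parameter μ, not individual data values.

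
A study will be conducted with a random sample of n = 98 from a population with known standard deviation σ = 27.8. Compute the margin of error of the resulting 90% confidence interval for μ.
Margin of error = 4.62

Margin of error = z* · σ/√n
= 1.645 · 27.8/√98
= 1.645 · 27.8/9.8995
= 4.62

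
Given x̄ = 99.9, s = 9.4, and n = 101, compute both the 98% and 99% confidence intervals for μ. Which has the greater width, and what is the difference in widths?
99% CI is wider by 0.49

df = 100
98% CI: t* = 2.364, (97.69, 102.11), width = 2 · t* · s/√n = 4.42
99% CI: t* = 2.626, (97.44, 102.36), width = 2 · t* · s/√n = 4.91

The 99% CI is wider by 4.91 - 4.42 = 0.49.
Higher confidence requires a wider interval.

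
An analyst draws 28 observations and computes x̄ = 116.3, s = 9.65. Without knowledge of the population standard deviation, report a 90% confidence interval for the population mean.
(113.19, 119.41)

t-interval (σ unknown):
df = n - 1 = 27
t* = 1.703 for 90% confidence

Margin of error = t* · s/√n = 1.703 · 9.65/√28 = 3.11

CI: (113.19, 119.41)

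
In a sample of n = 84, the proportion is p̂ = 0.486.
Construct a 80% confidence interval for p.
(0.416, 0.556)

Proportion CI:
SE = √(p̂(1-p̂)/n) = √(0.486 · 0.514 / 84) = 0.05453

z* = 1.282
Margin = z* · SE = 1.282 · 0.05453 = 0.0699

CI: 0.486 ± 0.0699 = (0.416, 0.556)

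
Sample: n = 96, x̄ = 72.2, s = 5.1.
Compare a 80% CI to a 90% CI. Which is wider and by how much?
90% CI is wider by 0.39

df = 95
80% CI: t* = 1.291, (71.53, 72.87), width = 2 · t* · s/√n = 1.34
90% CI: t* = 1.661, (71.34, 73.06), width = 2 · t* · s/√n = 1.73

The 90% CI is wider by 1.73 - 1.34 = 0.39.
Higher confidence requires a wider interval.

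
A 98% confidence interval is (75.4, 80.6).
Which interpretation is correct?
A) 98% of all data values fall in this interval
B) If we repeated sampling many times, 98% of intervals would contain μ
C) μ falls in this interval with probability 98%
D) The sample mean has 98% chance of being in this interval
B

A) Wrong — a CI is about the parameter μ, not individual data values.
B) Correct — this is the frequentist long-run coverage interpretation.
C) Wrong — μ is fixed; the randomness lives in the interval, not in μ.
D) Wrong — x̄ is observed and sits in the interval by construction.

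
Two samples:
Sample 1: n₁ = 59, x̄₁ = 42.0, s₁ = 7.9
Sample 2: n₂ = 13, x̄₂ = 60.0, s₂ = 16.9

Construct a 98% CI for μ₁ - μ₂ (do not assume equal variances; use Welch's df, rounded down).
(-30.72, -5.28)

Difference: x̄₁ - x̄₂ = -18.00
SE = √(s₁²/n₁ + s₂²/n₂) = √(7.9²/59 + 16.9²/13) = 4.7987
df = 13.18 → 13 (Welch–Satterthwaite, rounded down)
t* = 2.650

CI: -18.00 ± 2.650 · 4.7987 = -18.00 ± 12.72 = (-30.72, -5.28)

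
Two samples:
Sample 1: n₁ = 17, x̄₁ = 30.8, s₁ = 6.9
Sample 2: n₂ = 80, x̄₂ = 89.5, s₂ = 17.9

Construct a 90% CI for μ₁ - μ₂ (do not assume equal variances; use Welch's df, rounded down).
(-63.05, -54.35)

Difference: x̄₁ - x̄₂ = -58.70
SE = √(s₁²/n₁ + s₂²/n₂) = √(6.9²/17 + 17.9²/80) = 2.6088
df = 66.81 → 66 (Welch–Satterthwaite, rounded down)
t* = 1.668

CI: -58.70 ± 1.668 · 2.6088 = -58.70 ± 4.35 = (-63.05, -54.35)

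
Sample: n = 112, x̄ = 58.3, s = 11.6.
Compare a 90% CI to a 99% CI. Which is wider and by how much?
99% CI is wider by 2.11

df = 111
90% CI: t* = 1.659, (56.48, 60.12), width = 2 · t* · s/√n = 3.64
99% CI: t* = 2.621, (55.43, 61.17), width = 2 · t* · s/√n = 5.75

The 99% CI is wider by 5.75 - 3.64 = 2.11.
Higher confidence requires a wider interval.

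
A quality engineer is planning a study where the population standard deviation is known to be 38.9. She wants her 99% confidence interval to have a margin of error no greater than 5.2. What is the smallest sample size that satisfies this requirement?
n ≥ 372

For margin E ≤ 5.2:
n ≥ (z* · σ / E)²
n ≥ (2.576 · 38.9 / 5.2)²
n ≥ 371.35

Minimum n = 372 (rounding up)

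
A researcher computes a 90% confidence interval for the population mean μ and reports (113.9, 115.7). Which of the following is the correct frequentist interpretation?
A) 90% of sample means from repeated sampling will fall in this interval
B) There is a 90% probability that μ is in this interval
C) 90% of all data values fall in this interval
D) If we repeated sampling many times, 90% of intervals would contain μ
D

A) Wrong — coverage applies to intervals containing μ, not to future x̄ values.
B) Wrong — μ is fixed; the randomness lives in the interval, not in μ.
C) Wrong — a CI is about the parameter μ, not individual data values.
D) Correct — this is the frequentist long-run coverage interpretation.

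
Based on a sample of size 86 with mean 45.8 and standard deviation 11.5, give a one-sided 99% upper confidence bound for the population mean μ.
μ ≤ 48.74

Upper bound (one-sided):
t* = 2.371 (one-sided for 99%)
Upper bound = x̄ + t* · s/√n = 45.8 + 2.371 · 11.5/√86 = 48.74

We are 99% confident that μ ≤ 48.74.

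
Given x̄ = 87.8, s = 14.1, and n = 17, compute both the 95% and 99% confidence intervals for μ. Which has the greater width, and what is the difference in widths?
99% CI is wider by 5.48

df = 16
95% CI: t* = 2.120, (80.55, 95.05), width = 2 · t* · s/√n = 14.50
99% CI: t* = 2.921, (77.81, 97.79), width = 2 · t* · s/√n = 19.98

The 99% CI is wider by 19.98 - 14.50 = 5.48.
Higher confidence requires a wider interval.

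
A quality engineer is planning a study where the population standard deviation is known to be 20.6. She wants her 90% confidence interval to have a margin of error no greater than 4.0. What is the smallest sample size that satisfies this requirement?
n ≥ 72

For margin E ≤ 4.0:
n ≥ (z* · σ / E)²
n ≥ (1.645 · 20.6 / 4.0)²
n ≥ 71.77

Minimum n = 72 (rounding up)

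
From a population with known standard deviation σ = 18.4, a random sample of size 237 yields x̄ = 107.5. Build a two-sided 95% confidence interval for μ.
(105.16, 109.84)

z-interval (σ known):
z* = 1.960 for 95% confidence

Margin of error = z* · σ/√n = 1.960 · 18.4/√237 = 2.34

CI: (107.5 - 2.34, 107.5 + 2.34) = (105.16, 109.84)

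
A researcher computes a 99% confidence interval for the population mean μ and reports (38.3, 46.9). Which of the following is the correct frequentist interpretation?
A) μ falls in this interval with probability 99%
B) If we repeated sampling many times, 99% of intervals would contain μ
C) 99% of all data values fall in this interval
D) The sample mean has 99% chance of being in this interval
B

A) Wrong — μ is fixed; the randomness lives in the interval, not in μ.
B) Correct — this is the frequentist long-run coverage interpretation.
C) Wrong — a CI is about the parameter μ, not individual data values.
D) Wrong — x̄ is observed and sits in the interval by construction.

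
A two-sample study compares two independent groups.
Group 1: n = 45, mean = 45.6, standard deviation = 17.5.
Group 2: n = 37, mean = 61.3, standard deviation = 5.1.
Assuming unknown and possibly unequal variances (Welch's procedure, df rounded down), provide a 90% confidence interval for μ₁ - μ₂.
(-20.29, -11.11)

Difference: x̄₁ - x̄₂ = -15.70
SE = √(s₁²/n₁ + s₂²/n₂) = √(17.5²/45 + 5.1²/37) = 2.7402
df = 52.87 → 52 (Welch–Satterthwaite, rounded down)
t* = 1.675

CI: -15.70 ± 1.675 · 2.7402 = -15.70 ± 4.59 = (-20.29, -11.11)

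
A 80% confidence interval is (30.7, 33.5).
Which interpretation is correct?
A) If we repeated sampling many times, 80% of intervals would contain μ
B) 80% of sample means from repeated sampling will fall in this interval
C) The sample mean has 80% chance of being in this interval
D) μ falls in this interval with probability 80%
A

A) Correct — this is the frequentist long-run coverage interpretation.
B) Wrong — coverage applies to intervals containing μ, not to future x̄ values.
C) Wrong — x̄ is observed and sits in the interval by construction.
D) Wrong — μ is fixed; the randomness lives in the interval, not in μ.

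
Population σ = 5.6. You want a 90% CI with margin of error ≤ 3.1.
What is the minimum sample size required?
n ≥ 9

For margin E ≤ 3.1:
n ≥ (z* · σ / E)²
n ≥ (1.645 · 5.6 / 3.1)²
n ≥ 8.83

Minimum n = 9 (rounding up)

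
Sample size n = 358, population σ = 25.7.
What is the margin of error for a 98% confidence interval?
Margin of error = 3.16

Margin of error = z* · σ/√n
= 2.326 · 25.7/√358
= 2.326 · 25.7/18.9209
= 3.16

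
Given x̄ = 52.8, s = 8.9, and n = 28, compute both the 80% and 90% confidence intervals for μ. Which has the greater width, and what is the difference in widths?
90% CI is wider by 1.31

df = 27
80% CI: t* = 1.314, (50.59, 55.01), width = 2 · t* · s/√n = 4.42
90% CI: t* = 1.703, (49.94, 55.66), width = 2 · t* · s/√n = 5.73

The 90% CI is wider by 5.73 - 4.42 = 1.31.
Higher confidence requires a wider interval.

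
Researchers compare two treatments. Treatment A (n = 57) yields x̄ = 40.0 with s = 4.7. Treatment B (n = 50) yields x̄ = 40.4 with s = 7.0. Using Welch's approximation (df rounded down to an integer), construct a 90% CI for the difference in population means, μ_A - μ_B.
(-2.34, 1.54)

Difference: x̄₁ - x̄₂ = -0.40
SE = √(s₁²/n₁ + s₂²/n₂) = √(4.7²/57 + 7.0²/50) = 1.1694
df = 83.93 → 83 (Welch–Satterthwaite, rounded down)
t* = 1.663

CI: -0.40 ± 1.663 · 1.1694 = -0.40 ± 1.94 = (-2.34, 1.54)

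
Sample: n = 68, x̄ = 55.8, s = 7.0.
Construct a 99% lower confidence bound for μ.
μ ≥ 53.78

Lower bound (one-sided):
t* = 2.383 (one-sided for 99%)
Lower bound = x̄ - t* · s/√n = 55.8 - 2.383 · 7.0/√68 = 53.78

We are 99% confident that μ ≥ 53.78.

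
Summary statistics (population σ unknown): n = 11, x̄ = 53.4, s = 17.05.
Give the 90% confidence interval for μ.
(44.08, 62.72)

t-interval (σ unknown):
df = n - 1 = 10
t* = 1.812 for 90% confidence

Margin of error = t* · s/√n = 1.812 · 17.05/√11 = 9.32

CI: (44.08, 62.72)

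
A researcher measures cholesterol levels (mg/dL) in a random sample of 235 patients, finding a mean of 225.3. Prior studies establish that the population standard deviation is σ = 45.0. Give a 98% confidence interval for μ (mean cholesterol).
(218.47, 232.13)

z-interval (σ known):
z* = 2.326 for 98% confidence

Margin of error = z* · σ/√n = 2.326 · 45.0/√235 = 6.83

CI: (225.3 - 6.83, 225.3 + 6.83) = (218.47, 232.13)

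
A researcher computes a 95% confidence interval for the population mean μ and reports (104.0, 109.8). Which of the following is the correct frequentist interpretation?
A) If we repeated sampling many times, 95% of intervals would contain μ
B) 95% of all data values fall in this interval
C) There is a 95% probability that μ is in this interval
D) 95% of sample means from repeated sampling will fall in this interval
A

A) Correct — this is the frequentist long-run coverage interpretation.
B) Wrong — a CI is about the parameter μ, not individual data values.
C) Wrong — μ is fixed; the randomness lives in the interval, not in μ.
D) Wrong — coverage applies to intervals containing μ, not to future x̄ values.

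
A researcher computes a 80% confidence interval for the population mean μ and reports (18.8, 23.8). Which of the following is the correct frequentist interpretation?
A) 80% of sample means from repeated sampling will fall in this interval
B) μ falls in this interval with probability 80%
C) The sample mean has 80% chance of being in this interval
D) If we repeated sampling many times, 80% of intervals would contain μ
D

A) Wrong — coverage applies to intervals containing μ, not to future x̄ values.
B) Wrong — μ is fixed; the randomness lives in the interval, not in μ.
C) Wrong — x̄ is observed and sits in the interval by construction.
D) Correct — this is the frequentist long-run coverage interpretation.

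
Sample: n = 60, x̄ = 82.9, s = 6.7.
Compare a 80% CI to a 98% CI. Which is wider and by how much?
98% CI is wider by 1.90

df = 59
80% CI: t* = 1.296, (81.78, 84.02), width = 2 · t* · s/√n = 2.24
98% CI: t* = 2.391, (80.83, 84.97), width = 2 · t* · s/√n = 4.14

The 98% CI is wider by 4.14 - 2.24 = 1.90.
Higher confidence requires a wider interval.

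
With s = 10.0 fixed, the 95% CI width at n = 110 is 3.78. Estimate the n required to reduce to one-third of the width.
n ≈ 990

CI width ∝ 1/√n
To reduce width by factor 3, need √n to grow by 3 → need 3² = 9 times as many samples.

Current: n = 110, width = 3.78
New: n = 990, width ≈ 1.25

Width reduced by factor of 3.78/1.25 = 3.02.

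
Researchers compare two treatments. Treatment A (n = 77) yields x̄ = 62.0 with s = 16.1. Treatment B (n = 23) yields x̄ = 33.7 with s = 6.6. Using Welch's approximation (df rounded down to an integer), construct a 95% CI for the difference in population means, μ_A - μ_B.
(23.74, 32.86)

Difference: x̄₁ - x̄₂ = 28.30
SE = √(s₁²/n₁ + s₂²/n₂) = √(16.1²/77 + 6.6²/23) = 2.2935
df = 88.64 → 88 (Welch–Satterthwaite, rounded down)
t* = 1.987

CI: 28.30 ± 1.987 · 2.2935 = 28.30 ± 4.56 = (23.74, 32.86)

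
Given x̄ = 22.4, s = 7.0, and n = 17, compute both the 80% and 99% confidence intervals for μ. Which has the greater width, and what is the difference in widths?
99% CI is wider by 5.38

df = 16
80% CI: t* = 1.337, (20.13, 24.67), width = 2 · t* · s/√n = 4.54
99% CI: t* = 2.921, (17.44, 27.36), width = 2 · t* · s/√n = 9.92

The 99% CI is wider by 9.92 - 4.54 = 5.38.
Higher confidence requires a wider interval.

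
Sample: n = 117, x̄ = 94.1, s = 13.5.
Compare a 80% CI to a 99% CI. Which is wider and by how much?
99% CI is wider by 3.32

df = 116
80% CI: t* = 1.289, (92.49, 95.71), width = 2 · t* · s/√n = 3.22
99% CI: t* = 2.619, (90.83, 97.37), width = 2 · t* · s/√n = 6.54

The 99% CI is wider by 6.54 - 3.22 = 3.32.
Higher confidence requires a wider interval.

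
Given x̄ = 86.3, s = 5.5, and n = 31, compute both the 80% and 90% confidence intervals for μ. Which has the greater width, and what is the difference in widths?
90% CI is wider by 0.76

df = 30
80% CI: t* = 1.310, (85.01, 87.59), width = 2 · t* · s/√n = 2.59
90% CI: t* = 1.697, (84.62, 87.98), width = 2 · t* · s/√n = 3.35

The 90% CI is wider by 3.35 - 2.59 = 0.76.
Higher confidence requires a wider interval.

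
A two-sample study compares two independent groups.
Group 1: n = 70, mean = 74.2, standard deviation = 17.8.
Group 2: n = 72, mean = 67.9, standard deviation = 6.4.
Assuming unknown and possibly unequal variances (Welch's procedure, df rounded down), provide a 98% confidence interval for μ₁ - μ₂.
(0.95, 11.65)

Difference: x̄₁ - x̄₂ = 6.30
SE = √(s₁²/n₁ + s₂²/n₂) = √(17.8²/70 + 6.4²/72) = 2.2572
df = 86.11 → 86 (Welch–Satterthwaite, rounded down)
t* = 2.370

CI: 6.30 ± 2.370 · 2.2572 = 6.30 ± 5.35 = (0.95, 11.65)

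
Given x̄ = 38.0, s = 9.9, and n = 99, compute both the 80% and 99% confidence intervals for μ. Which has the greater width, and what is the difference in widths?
99% CI is wider by 2.66

df = 98
80% CI: t* = 1.290, (36.72, 39.28), width = 2 · t* · s/√n = 2.57
99% CI: t* = 2.627, (35.39, 40.61), width = 2 · t* · s/√n = 5.23

The 99% CI is wider by 5.23 - 2.57 = 2.66.
Higher confidence requires a wider interval.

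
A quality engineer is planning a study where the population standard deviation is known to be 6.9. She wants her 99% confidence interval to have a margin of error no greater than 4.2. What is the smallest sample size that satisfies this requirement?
n ≥ 18

For margin E ≤ 4.2:
n ≥ (z* · σ / E)²
n ≥ (2.576 · 6.9 / 4.2)²
n ≥ 17.91

Minimum n = 18 (rounding up)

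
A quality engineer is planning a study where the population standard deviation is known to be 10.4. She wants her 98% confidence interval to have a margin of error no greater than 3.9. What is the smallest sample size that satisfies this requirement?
n ≥ 39

For margin E ≤ 3.9:
n ≥ (z* · σ / E)²
n ≥ (2.326 · 10.4 / 3.9)²
n ≥ 38.47

Minimum n = 39 (rounding up)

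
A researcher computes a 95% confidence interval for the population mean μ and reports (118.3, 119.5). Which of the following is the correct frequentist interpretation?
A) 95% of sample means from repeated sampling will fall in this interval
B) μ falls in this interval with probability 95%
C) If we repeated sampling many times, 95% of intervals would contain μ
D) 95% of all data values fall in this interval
C

A) Wrong — coverage applies to intervals containing μ, not to future x̄ values.
B) Wrong — μ is fixed; the randomness lives in the interval, not in μ.
C) Correct — this is the frequentist long-run coverage interpretation.
D) Wrong — a CI is about the parameter μ, not individual data values.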